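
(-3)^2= 9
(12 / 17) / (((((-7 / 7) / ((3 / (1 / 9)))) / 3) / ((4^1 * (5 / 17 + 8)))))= -548208 / 289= -1896.91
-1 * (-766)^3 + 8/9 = 4045095872/9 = 449455096.89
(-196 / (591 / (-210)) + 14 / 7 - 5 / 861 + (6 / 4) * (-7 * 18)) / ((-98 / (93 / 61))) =308549882 / 168995071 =1.83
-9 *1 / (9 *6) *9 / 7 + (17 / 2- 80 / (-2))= 48.29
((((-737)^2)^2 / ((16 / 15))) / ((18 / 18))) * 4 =4425488438415 / 4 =1106372109603.75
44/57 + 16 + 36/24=18.27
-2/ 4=-1/ 2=-0.50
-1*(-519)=519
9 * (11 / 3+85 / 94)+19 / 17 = 67525 / 1598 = 42.26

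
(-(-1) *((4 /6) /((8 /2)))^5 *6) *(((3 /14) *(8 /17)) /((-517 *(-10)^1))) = 1 /66444840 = 0.00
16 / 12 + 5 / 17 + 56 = 2939 / 51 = 57.63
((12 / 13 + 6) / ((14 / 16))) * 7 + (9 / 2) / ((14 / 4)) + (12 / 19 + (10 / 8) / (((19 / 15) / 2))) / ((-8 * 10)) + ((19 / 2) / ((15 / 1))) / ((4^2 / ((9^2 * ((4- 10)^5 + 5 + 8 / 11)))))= -3782011707 / 152152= -24856.80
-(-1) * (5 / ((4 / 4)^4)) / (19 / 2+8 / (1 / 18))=10 / 307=0.03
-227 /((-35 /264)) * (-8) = -479424 /35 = -13697.83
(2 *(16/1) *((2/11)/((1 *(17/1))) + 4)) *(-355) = -8520000/187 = -45561.50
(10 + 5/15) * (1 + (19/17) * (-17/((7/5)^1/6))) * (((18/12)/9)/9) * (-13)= 226889/1134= 200.08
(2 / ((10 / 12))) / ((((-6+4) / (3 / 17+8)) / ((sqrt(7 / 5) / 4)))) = -417 * sqrt(35) / 850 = -2.90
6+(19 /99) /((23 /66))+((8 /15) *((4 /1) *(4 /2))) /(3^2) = 21812 /3105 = 7.02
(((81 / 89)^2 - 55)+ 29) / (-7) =199385 / 55447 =3.60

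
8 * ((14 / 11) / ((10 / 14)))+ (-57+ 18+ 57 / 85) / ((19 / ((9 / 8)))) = 851657 / 71060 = 11.99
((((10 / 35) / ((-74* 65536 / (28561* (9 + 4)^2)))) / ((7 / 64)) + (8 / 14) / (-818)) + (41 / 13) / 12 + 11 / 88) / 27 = -65528501911 / 799557018624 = -0.08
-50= -50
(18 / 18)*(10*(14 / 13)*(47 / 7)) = 940 / 13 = 72.31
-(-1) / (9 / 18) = 2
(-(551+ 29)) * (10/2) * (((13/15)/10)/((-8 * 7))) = 377/84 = 4.49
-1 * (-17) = 17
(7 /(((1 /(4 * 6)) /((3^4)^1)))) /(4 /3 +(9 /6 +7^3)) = 81648 /2075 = 39.35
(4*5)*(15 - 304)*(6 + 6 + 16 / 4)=-92480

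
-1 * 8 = -8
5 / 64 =0.08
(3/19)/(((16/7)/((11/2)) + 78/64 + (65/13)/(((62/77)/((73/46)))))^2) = 3086458676224/2580143447214153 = 0.00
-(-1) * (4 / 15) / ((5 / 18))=24 / 25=0.96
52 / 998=26 / 499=0.05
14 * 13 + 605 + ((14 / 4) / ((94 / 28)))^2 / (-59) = 102568096 / 130331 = 786.98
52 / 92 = 13 / 23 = 0.57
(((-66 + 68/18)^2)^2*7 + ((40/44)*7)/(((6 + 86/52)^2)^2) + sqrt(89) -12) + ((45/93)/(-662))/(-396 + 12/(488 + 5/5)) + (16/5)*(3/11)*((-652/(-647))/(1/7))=sqrt(89) + 50886778698752627000237141466932621/484981166049197723767414080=104925277.18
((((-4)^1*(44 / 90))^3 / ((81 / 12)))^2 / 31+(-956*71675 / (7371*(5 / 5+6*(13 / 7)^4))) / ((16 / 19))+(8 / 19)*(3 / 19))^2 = 8705532673254771588933071006940770041673071787458561 / 374700529924833392414802434661184070472656250000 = 23233.31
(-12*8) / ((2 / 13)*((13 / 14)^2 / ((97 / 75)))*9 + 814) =-912576 / 7746659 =-0.12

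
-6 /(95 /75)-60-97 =-3073 /19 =-161.74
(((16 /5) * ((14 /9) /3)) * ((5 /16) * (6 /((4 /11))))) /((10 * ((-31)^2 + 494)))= 77 /130950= 0.00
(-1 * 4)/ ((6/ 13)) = -26/ 3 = -8.67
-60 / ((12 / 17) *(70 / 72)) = -612 / 7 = -87.43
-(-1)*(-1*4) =-4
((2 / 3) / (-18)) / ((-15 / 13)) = 0.03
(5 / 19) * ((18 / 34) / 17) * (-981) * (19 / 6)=-14715 / 578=-25.46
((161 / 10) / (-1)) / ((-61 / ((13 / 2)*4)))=6.86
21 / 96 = 7 / 32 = 0.22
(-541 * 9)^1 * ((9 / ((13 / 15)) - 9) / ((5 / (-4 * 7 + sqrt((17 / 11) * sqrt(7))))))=35027.00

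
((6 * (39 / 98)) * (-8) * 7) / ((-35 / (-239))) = -223704 / 245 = -913.08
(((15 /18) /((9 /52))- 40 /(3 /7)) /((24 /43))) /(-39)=51385 /12636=4.07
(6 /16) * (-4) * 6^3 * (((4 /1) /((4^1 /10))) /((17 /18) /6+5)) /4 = -87480 /557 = -157.06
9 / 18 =1 / 2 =0.50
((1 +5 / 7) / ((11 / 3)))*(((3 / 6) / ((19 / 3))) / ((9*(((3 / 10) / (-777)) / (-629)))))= 1396380 / 209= 6681.24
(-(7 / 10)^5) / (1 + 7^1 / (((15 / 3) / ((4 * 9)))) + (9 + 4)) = -2401 / 920000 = -0.00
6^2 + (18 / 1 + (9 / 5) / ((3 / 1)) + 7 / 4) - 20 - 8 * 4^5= -163113 / 20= -8155.65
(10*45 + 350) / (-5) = -160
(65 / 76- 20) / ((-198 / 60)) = 2425 / 418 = 5.80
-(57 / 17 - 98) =1609 / 17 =94.65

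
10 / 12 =0.83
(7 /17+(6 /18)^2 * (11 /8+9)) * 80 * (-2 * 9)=-38300 /17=-2252.94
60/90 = 2/3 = 0.67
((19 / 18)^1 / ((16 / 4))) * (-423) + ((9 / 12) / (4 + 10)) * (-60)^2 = 4549 / 56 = 81.23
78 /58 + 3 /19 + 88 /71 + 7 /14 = 253673 /78242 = 3.24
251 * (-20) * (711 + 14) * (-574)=2089073000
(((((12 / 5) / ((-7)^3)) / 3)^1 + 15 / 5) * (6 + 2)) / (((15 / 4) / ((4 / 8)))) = 82256 / 25725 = 3.20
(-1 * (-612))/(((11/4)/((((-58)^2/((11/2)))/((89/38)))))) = 625865472/10769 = 58117.32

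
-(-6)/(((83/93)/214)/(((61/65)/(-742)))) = -3642066/2001545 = -1.82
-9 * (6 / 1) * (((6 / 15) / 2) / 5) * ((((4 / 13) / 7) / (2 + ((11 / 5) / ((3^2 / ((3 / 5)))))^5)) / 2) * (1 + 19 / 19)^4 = -0.38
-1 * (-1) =1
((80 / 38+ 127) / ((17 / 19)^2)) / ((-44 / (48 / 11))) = -50844 / 3179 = -15.99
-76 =-76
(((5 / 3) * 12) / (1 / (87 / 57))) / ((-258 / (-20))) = 5800 / 2451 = 2.37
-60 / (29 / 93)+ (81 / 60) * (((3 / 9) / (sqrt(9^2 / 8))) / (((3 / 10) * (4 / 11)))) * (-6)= -5580 / 29 - 11 * sqrt(2) / 2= -200.19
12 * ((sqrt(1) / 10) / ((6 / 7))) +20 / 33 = 331 / 165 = 2.01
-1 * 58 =-58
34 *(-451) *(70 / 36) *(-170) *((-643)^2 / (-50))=-377219704477 / 9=-41913300497.44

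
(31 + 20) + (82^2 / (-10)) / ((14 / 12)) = -18387 / 35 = -525.34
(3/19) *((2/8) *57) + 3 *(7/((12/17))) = 32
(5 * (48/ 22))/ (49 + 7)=0.19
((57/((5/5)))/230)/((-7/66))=-1881/805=-2.34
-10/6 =-5/3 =-1.67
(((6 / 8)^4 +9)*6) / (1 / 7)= 50085 / 128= 391.29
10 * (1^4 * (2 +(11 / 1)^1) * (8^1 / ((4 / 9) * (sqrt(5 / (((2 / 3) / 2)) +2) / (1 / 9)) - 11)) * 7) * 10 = 800800 / 151 +291200 * sqrt(17) / 151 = 13254.62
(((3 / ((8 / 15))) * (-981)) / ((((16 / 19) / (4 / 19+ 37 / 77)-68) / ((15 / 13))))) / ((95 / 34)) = 2276160345 / 66705808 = 34.12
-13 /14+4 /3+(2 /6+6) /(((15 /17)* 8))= 3281 /2520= 1.30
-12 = -12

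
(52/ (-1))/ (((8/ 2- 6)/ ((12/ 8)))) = 39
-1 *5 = -5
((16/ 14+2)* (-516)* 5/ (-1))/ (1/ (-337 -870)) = -68509320/ 7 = -9787045.71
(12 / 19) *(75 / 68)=225 / 323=0.70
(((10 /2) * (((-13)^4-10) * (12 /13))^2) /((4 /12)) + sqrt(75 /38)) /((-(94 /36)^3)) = -10268663312949120 /17546087-14580 * sqrt(114) /1972637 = -585239507.49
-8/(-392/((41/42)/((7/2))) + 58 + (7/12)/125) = 492000/82868713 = 0.01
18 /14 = 9 /7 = 1.29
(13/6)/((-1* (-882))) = 13/5292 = 0.00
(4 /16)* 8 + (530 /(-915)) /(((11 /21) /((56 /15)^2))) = -13.41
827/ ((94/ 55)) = 45485/ 94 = 483.88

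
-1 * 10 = -10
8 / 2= 4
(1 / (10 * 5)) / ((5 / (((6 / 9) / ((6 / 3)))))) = 1 / 750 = 0.00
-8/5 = -1.60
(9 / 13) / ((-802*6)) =-3 / 20852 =-0.00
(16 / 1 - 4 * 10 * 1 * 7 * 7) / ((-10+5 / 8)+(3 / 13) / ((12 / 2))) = 202176 / 971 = 208.21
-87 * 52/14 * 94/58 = -3666/7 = -523.71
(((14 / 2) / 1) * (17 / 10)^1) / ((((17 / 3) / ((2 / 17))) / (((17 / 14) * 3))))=9 / 10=0.90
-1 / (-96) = 1 / 96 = 0.01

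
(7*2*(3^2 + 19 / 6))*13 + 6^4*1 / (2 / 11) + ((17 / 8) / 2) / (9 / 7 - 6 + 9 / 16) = 1448022 / 155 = 9342.08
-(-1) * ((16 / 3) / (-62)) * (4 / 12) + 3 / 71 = 269 / 19809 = 0.01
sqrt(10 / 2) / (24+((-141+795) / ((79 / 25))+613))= 79 * sqrt(5) / 66673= 0.00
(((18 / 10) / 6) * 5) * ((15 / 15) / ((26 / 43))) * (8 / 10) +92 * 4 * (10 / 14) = 120503 / 455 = 264.84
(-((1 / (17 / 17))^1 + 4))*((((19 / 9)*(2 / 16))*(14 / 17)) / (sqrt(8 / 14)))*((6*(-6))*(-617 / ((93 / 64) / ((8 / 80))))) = -1312976*sqrt(7) / 1581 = -2197.22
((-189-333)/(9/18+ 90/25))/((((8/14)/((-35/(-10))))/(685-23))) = -21165795/41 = -516238.90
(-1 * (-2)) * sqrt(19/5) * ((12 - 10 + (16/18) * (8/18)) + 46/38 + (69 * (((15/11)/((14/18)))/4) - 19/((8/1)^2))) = 50893295 * sqrt(95)/3792096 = 130.81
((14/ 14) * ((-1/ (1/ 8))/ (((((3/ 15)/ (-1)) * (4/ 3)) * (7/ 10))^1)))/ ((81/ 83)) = 8300/ 189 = 43.92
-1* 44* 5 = -220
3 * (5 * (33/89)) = 495/89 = 5.56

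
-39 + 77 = 38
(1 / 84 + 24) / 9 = 2017 / 756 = 2.67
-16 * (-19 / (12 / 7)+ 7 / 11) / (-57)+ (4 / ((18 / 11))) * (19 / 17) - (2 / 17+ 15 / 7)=-550859 / 223839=-2.46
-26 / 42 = -13 / 21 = -0.62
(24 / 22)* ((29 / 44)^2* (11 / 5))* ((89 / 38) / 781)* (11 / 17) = 224547 / 110995720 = 0.00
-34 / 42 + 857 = 17980 / 21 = 856.19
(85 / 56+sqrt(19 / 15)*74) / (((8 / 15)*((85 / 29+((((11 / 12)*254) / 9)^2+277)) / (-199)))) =-33.33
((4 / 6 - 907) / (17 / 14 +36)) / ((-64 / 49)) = 932617 / 50016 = 18.65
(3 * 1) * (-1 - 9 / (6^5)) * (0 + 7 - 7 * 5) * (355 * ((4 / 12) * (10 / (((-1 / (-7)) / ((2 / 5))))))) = 15046675 / 54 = 278642.13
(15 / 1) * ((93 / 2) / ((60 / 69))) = 6417 / 8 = 802.12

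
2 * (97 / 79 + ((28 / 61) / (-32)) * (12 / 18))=70451 / 28914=2.44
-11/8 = -1.38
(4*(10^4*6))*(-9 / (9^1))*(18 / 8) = -540000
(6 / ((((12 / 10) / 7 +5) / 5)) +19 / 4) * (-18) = -68751 / 362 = -189.92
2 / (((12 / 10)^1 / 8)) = 40 / 3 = 13.33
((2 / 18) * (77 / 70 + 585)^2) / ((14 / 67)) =2301538507 / 12600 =182661.79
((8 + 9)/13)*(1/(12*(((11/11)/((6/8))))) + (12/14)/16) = 17/112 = 0.15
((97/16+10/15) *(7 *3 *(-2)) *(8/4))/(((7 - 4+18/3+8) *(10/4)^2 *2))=-133/50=-2.66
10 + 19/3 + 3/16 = 793/48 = 16.52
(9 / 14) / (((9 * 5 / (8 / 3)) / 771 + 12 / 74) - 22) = -342324 / 11617081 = -0.03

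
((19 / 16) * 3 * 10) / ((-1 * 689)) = -285 / 5512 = -0.05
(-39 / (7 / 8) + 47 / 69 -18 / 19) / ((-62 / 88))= 18104900 / 284487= 63.64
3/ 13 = 0.23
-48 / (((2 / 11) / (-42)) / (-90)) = -997920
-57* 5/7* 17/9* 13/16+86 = 7901/336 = 23.51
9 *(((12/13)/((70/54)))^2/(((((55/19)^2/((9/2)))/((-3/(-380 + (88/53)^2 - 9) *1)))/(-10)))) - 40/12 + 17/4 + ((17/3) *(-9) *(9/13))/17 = -115917442102811/85825894654500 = -1.35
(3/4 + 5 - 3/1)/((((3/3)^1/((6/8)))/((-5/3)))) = -55/16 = -3.44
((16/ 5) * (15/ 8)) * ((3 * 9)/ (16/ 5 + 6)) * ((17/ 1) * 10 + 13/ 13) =69255/ 23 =3011.09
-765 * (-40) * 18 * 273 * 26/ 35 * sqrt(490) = 781915680 * sqrt(10) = 2472634487.00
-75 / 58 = -1.29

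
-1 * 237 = -237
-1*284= -284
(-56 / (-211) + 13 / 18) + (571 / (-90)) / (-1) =23206 / 3165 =7.33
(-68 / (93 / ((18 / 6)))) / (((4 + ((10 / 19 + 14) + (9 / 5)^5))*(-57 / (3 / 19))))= 212500 / 1308717359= 0.00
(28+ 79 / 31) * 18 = 549.87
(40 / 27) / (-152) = -5 / 513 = -0.01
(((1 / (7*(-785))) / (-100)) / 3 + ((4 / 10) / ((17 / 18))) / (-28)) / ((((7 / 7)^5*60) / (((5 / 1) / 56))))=-423883 / 18832464000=-0.00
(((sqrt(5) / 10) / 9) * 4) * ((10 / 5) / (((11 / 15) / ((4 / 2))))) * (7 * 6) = 112 * sqrt(5) / 11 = 22.77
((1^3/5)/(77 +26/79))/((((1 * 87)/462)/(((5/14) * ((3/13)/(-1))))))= -2607/2303093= -0.00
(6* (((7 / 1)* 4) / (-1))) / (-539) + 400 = 30824 / 77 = 400.31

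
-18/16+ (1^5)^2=-1/8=-0.12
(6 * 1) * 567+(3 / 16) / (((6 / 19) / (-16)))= 6785 / 2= 3392.50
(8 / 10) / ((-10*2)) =-1 / 25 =-0.04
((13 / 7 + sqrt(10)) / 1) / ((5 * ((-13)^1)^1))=-sqrt(10) / 65 - 1 / 35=-0.08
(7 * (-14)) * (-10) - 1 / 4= 3919 / 4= 979.75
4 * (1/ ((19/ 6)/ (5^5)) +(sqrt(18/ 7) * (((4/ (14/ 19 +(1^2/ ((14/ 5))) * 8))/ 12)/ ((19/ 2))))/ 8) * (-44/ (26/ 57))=-4950000/ 13 -627 * sqrt(14)/ 3107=-380769.99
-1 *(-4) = 4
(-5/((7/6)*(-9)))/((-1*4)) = -5/42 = -0.12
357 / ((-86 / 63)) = -22491 / 86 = -261.52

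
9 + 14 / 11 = 113 / 11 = 10.27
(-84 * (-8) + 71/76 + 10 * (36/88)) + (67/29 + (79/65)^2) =69736249829/102430900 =680.81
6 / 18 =0.33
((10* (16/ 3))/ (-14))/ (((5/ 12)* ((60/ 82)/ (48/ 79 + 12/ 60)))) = -418528/ 41475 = -10.09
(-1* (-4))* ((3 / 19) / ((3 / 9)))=36 / 19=1.89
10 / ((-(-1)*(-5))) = -2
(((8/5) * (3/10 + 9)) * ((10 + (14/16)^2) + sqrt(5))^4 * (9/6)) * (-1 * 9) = -713408181724431/209715200 - 856736850879 * sqrt(5)/819200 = -5740322.93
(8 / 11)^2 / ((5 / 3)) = 192 / 605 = 0.32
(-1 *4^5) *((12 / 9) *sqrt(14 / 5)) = -4096 *sqrt(70) / 15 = -2284.64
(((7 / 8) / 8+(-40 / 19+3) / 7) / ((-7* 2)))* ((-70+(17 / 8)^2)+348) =-745011 / 155648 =-4.79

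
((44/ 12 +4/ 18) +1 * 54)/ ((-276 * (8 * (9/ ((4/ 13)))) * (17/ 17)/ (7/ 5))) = -3647/ 2906280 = -0.00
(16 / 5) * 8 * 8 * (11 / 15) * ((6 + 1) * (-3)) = -78848 / 25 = -3153.92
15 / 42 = 0.36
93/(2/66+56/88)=279/2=139.50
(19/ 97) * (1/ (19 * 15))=1/ 1455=0.00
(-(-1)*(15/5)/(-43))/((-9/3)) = 1/43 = 0.02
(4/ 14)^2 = 4/ 49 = 0.08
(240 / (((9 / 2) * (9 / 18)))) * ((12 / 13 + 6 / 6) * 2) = 16000 / 39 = 410.26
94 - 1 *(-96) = 190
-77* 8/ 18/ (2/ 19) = -2926/ 9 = -325.11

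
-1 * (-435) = 435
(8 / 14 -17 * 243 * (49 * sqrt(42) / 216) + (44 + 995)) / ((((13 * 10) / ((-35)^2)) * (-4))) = -254695 / 104 + 1836765 * sqrt(42) / 832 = 11858.22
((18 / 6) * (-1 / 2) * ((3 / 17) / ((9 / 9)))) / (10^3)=-9 / 34000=-0.00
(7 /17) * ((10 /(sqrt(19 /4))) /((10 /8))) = 112 * sqrt(19) /323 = 1.51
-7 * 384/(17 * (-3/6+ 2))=-1792/17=-105.41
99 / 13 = 7.62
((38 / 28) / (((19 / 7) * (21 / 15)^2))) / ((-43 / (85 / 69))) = -2125 / 290766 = -0.01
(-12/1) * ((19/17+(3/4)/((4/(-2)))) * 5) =-44.56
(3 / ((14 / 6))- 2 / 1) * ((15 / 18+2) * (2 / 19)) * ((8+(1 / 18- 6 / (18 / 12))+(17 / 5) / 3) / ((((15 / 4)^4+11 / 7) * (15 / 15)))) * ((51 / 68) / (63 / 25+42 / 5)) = -6351200 / 16674747453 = -0.00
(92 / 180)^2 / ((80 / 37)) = 19573 / 162000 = 0.12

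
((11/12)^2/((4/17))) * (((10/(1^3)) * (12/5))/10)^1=2057/240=8.57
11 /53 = 0.21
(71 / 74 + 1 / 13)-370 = -354943 / 962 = -368.96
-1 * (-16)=16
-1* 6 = -6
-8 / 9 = -0.89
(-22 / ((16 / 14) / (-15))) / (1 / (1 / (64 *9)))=385 / 768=0.50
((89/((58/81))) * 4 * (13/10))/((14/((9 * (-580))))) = -1686906/7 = -240986.57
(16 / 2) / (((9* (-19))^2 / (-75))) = -200 / 9747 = -0.02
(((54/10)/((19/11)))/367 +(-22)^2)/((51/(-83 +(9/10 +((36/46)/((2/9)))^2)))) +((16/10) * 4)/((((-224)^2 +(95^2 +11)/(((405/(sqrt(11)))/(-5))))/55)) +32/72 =-47544782035092183674749/71928377356837423050 +198792 * sqrt(11)/12744813805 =-661.00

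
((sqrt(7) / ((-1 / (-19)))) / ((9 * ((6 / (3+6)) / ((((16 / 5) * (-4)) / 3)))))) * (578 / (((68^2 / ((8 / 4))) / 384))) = -19456 * sqrt(7) / 15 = -3431.72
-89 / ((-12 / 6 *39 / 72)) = 1068 / 13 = 82.15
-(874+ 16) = -890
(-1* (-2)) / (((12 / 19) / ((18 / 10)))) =57 / 10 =5.70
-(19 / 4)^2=-361 / 16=-22.56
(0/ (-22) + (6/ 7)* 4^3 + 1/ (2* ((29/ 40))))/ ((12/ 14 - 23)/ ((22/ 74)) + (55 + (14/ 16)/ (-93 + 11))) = -81367616/ 28551631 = -2.85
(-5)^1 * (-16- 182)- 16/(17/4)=16766/17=986.24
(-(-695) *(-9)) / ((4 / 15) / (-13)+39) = -1219725 / 7601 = -160.47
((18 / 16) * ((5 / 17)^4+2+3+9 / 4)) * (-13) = -283679253 / 2672672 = -106.14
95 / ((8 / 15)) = 1425 / 8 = 178.12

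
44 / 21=2.10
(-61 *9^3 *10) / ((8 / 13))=-2890485 / 4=-722621.25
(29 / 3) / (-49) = -29 / 147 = -0.20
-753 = -753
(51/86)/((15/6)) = 51/215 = 0.24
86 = 86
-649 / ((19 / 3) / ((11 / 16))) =-21417 / 304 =-70.45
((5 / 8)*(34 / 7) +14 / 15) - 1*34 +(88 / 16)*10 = 24.97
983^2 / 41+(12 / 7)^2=47354065 / 2009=23570.96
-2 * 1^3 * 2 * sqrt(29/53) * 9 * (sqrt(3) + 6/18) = -36 * sqrt(4611)/53- 12 * sqrt(1537)/53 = -55.00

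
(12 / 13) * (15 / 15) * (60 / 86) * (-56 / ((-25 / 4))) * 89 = 1435392 / 2795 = 513.56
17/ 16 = 1.06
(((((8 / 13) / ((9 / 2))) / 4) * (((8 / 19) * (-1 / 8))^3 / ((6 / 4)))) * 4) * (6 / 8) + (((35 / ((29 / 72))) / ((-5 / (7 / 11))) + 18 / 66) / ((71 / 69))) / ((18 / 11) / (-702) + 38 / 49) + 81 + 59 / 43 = 79465856424762263 / 1154795285428083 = 68.81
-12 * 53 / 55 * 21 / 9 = -1484 / 55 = -26.98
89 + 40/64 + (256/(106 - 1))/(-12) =225343/2520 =89.42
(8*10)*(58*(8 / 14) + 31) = 35920 / 7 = 5131.43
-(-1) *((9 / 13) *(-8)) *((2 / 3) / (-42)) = 8 / 91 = 0.09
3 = 3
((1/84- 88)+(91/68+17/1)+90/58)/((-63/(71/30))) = 5005642/1956717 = 2.56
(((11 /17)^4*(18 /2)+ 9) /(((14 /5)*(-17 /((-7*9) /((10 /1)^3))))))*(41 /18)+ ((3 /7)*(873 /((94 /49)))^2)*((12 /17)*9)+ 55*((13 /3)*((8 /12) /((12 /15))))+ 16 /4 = 6368862408879335609 /11291270806800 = 564051.87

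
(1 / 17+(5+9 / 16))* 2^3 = 1529 / 34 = 44.97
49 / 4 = 12.25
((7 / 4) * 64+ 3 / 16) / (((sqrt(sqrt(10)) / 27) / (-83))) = -804519 * 10^(3 / 4) / 32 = -141379.46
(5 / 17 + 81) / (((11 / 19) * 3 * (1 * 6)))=13129 / 1683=7.80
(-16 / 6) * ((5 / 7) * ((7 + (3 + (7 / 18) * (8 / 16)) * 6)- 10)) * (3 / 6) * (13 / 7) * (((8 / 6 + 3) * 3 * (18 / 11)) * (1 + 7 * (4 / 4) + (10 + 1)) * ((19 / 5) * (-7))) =23671492 / 77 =307421.97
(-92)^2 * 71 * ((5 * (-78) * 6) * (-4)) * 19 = 106871880960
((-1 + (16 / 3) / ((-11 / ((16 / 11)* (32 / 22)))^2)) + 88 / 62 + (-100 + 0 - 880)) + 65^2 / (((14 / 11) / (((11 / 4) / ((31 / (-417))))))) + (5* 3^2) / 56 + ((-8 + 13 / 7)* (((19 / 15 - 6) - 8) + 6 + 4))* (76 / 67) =-191258441859008243 / 1545403522740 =-123759.55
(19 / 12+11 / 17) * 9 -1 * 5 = 1025 / 68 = 15.07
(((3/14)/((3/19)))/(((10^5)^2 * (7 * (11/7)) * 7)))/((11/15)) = 57/23716000000000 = 0.00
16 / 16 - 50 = -49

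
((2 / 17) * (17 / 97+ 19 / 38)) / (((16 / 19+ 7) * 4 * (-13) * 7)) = -2489 / 89435164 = -0.00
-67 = -67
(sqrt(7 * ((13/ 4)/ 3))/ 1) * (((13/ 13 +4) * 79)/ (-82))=-13.27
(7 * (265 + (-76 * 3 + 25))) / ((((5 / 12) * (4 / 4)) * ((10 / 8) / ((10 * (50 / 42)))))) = 9920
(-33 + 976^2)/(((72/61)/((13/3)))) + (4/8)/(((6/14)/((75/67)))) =50609581033/14472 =3497068.89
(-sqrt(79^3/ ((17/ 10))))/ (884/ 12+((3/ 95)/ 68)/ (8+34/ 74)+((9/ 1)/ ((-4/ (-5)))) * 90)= -28188780 * sqrt(13430)/ 6588622163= -0.50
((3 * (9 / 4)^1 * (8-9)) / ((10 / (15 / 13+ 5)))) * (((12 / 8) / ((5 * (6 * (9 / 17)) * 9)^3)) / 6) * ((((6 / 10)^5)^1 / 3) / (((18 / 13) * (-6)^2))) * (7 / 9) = -34391 / 239148450000000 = -0.00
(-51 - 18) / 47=-69 / 47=-1.47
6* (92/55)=552/55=10.04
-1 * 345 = -345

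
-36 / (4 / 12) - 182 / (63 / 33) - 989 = -3577 / 3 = -1192.33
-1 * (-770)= 770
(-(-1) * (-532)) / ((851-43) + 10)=-266 / 409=-0.65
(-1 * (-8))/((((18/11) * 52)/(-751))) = -8261/117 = -70.61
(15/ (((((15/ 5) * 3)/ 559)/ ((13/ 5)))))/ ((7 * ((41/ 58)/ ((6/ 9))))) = 842972/ 2583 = 326.35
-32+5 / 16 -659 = -690.69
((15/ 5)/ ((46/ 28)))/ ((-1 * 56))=-3/ 92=-0.03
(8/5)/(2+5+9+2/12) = 48/485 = 0.10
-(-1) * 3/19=3/19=0.16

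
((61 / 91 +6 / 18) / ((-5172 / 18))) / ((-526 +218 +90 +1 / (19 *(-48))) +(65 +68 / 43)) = 5372592 / 232897239575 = 0.00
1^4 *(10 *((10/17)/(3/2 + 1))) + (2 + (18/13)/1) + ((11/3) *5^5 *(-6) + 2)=-15192040/221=-68742.26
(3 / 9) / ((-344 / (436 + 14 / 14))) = -437 / 1032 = -0.42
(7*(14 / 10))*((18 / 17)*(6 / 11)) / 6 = 882 / 935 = 0.94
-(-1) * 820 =820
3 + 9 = 12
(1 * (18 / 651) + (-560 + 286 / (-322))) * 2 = -5598510 / 4991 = -1121.72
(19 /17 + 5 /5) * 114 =241.41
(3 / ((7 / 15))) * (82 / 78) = 615 / 91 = 6.76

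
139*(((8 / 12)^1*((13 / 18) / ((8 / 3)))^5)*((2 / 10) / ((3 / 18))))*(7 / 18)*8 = 361268089 / 716636160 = 0.50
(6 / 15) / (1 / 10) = 4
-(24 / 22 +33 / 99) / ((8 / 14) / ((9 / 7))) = -141 / 44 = -3.20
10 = 10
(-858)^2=736164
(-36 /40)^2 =81 /100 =0.81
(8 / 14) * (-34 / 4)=-34 / 7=-4.86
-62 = -62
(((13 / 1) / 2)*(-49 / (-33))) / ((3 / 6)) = 637 / 33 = 19.30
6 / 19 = 0.32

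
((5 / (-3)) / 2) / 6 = -5 / 36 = -0.14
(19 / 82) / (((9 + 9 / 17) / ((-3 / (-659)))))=323 / 2918052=0.00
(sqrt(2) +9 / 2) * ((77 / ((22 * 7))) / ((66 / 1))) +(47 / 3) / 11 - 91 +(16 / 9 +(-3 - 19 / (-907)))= -5925877 / 65304 +sqrt(2) / 132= -90.73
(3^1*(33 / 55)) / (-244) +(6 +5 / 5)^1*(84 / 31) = 717081 / 37820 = 18.96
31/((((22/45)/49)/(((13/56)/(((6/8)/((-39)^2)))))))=64361115/44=1462752.61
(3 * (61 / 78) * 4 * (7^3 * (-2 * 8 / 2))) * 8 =-2678144 / 13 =-206011.08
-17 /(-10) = 17 /10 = 1.70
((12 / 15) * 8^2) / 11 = 256 / 55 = 4.65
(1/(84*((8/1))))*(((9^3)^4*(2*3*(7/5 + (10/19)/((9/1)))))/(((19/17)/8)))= 665247082651191/25270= 26325567180.50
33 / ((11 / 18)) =54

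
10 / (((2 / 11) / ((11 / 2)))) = 605 / 2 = 302.50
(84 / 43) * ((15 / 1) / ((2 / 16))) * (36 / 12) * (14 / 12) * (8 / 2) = 141120 / 43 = 3281.86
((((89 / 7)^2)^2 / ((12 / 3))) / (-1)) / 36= -62742241 / 345744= -181.47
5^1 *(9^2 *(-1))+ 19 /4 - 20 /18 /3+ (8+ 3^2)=-41431 /108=-383.62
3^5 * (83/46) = 20169/46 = 438.46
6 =6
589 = 589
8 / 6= 4 / 3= 1.33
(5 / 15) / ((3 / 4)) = 4 / 9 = 0.44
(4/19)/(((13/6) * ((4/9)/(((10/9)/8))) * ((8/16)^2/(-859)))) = -25770/247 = -104.33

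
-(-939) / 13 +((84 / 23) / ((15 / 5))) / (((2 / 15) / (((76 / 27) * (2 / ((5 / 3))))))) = 92455 / 897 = 103.07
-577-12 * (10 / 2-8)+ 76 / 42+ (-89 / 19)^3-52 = -99958834 / 144039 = -693.97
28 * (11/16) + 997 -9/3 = 4053/4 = 1013.25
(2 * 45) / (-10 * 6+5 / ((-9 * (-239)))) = -38718 / 25811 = -1.50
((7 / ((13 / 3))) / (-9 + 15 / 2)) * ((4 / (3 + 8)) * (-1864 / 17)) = 104384 / 2431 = 42.94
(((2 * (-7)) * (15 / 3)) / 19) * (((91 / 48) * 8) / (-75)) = 637 / 855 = 0.75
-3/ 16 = -0.19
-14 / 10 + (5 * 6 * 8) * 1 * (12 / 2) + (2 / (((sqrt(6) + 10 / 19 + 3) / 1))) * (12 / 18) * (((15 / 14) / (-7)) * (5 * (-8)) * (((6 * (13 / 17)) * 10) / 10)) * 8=15507583387 / 9675295 - 90105600 * sqrt(6) / 1935059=1488.74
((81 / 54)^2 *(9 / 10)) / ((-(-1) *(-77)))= -0.03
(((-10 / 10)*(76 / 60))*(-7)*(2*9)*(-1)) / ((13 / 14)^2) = -156408 / 845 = -185.10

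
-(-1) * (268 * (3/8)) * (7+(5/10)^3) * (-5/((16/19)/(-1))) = 1088415/256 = 4251.62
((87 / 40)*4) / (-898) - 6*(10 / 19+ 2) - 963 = -166894953 / 170620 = -978.17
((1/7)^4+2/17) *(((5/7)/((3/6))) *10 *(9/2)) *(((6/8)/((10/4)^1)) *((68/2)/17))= 1301130/285719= 4.55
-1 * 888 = -888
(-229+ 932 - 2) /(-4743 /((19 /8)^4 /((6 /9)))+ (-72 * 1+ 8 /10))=-456775105 /111152036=-4.11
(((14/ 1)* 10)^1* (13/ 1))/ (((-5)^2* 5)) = 364/ 25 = 14.56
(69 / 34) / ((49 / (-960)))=-33120 / 833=-39.76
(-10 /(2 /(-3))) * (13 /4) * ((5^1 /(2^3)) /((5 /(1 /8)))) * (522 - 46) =23205 /64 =362.58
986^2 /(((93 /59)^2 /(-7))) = -23689499932 /8649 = -2738987.16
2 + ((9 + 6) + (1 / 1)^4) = 18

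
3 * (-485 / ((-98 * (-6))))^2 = 235225 / 115248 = 2.04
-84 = -84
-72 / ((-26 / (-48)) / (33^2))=-1881792 / 13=-144753.23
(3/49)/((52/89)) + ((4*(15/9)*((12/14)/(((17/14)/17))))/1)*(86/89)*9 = 157795923/226772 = 695.84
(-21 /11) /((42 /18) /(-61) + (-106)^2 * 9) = -3843 /203562535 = -0.00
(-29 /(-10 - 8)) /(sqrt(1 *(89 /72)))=29 *sqrt(178) /267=1.45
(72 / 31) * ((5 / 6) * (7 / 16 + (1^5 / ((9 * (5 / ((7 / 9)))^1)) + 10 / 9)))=10147 / 3348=3.03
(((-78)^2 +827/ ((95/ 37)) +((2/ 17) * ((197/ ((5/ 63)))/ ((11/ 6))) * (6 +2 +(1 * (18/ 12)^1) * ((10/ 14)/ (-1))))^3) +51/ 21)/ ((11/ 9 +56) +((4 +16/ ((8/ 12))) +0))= 15772827.15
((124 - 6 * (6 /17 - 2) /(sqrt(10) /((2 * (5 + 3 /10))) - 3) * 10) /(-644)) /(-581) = 9651997 /39804221107 - 15900 * sqrt(10) /5686317301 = 0.00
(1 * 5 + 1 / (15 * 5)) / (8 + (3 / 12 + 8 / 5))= 1504 / 2955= 0.51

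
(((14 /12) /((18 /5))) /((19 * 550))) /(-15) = -7 /3385800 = -0.00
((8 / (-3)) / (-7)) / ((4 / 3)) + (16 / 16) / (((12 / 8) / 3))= 16 / 7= 2.29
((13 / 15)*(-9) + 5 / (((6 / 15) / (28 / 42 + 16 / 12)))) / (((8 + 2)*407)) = 43 / 10175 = 0.00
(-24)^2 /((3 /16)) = 3072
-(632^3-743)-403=-252435628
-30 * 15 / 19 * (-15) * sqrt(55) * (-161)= -1086750 * sqrt(55) / 19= -424187.04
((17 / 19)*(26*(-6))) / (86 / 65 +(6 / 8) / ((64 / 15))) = -44129280 / 473879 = -93.12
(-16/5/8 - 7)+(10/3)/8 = -419/60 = -6.98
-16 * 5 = -80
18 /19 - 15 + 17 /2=-211 /38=-5.55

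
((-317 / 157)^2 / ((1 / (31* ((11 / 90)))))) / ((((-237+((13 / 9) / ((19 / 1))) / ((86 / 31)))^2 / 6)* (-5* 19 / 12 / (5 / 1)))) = -1560157406218224 / 1496768675503960445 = -0.00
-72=-72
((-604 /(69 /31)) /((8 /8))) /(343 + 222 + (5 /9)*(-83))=-28086 /53705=-0.52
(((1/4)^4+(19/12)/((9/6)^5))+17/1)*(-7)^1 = -22485743/186624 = -120.49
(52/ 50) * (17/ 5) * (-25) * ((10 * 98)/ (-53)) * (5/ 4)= 108290/ 53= 2043.21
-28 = -28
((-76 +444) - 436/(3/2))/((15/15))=232/3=77.33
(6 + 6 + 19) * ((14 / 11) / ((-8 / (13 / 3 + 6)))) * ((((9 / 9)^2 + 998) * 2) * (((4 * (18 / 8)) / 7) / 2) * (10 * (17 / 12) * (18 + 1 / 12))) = -5902639785 / 352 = -16768863.03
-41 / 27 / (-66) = 41 / 1782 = 0.02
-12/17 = -0.71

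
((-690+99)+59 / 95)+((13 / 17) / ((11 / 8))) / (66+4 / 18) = -1562701988 / 2646985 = -590.37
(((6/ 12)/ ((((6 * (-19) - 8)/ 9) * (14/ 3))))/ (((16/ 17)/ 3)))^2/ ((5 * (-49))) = -1896129/ 731883192320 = -0.00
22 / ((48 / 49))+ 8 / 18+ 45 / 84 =11813 / 504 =23.44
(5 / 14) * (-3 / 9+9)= 65 / 21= 3.10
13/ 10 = 1.30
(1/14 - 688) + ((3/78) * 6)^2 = -1627513/2366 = -687.88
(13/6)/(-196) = -13/1176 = -0.01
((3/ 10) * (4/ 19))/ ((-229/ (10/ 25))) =-12/ 108775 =-0.00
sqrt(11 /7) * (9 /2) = 9 * sqrt(77) /14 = 5.64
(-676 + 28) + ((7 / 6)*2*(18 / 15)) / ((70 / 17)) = -16183 / 25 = -647.32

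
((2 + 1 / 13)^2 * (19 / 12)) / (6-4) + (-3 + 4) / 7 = 33671 / 9464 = 3.56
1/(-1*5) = -1/5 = -0.20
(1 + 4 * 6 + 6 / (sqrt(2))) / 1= 3 * sqrt(2) + 25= 29.24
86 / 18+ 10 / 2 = 88 / 9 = 9.78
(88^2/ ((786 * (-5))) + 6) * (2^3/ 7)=63344/ 13755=4.61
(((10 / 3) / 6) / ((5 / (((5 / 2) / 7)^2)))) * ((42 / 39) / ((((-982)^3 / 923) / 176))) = -19525 / 7457358573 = -0.00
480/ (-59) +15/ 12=-1625/ 236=-6.89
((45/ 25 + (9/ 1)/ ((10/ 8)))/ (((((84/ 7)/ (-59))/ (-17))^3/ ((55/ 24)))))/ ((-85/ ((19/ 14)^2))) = -235696842601/ 903168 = -260966.78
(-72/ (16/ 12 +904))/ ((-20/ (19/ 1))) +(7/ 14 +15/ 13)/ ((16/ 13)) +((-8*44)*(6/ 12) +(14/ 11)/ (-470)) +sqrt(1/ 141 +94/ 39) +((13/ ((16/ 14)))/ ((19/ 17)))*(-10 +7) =-43778821993/ 213434144 +sqrt(902447)/ 611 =-203.56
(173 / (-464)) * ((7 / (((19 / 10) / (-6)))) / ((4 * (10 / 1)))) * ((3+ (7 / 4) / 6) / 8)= 95669 / 1128448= 0.08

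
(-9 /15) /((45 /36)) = -12 /25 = -0.48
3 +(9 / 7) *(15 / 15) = 30 / 7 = 4.29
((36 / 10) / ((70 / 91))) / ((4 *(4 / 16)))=117 / 25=4.68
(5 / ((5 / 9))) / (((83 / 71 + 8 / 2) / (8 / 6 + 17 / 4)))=14271 / 1468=9.72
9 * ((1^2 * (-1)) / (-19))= 9 / 19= 0.47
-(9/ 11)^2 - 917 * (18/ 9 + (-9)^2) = -9209512/ 121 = -76111.67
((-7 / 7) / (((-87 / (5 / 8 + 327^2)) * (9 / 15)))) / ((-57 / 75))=-5627875 / 2088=-2695.34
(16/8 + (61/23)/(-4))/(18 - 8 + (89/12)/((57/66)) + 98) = 0.01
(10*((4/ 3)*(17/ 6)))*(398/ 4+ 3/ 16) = 135575/ 36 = 3765.97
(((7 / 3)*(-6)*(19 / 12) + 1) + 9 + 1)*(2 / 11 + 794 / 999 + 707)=-521256985 / 65934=-7905.74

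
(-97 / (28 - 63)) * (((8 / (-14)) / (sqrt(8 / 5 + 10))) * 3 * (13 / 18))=-1261 * sqrt(290) / 21315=-1.01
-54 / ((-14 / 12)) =324 / 7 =46.29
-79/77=-1.03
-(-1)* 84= 84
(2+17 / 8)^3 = 35937 / 512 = 70.19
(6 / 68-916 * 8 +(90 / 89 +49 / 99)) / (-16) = 2194800625 / 4793184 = 457.90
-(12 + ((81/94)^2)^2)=-979945473/78074896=-12.55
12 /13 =0.92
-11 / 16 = -0.69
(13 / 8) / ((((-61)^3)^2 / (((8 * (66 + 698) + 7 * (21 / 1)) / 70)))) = 81367 / 28851409642160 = 0.00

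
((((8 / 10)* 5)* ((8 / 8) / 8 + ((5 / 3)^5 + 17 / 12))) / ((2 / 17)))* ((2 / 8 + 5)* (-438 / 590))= -243209939 / 127440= -1908.43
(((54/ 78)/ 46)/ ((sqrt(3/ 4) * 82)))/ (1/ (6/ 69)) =3 * sqrt(3)/ 281957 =0.00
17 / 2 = 8.50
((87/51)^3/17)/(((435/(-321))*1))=-89987/417605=-0.22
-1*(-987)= 987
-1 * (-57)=57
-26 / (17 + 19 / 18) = -36 / 25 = -1.44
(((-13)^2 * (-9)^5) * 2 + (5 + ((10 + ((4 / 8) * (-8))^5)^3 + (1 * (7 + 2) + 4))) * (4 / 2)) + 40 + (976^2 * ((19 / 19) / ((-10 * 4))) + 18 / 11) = -115784008272 / 55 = -2105163786.76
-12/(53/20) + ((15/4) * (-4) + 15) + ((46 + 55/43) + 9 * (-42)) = -764033/2279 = -335.25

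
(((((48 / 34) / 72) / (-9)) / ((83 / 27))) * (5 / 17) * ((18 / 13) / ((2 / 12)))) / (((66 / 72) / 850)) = -324000 / 201773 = -1.61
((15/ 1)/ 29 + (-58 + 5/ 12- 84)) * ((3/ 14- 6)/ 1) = 189351/ 232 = 816.17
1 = 1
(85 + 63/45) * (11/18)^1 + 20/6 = 56.13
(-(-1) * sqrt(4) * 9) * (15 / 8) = 33.75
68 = 68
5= 5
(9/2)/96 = 3/64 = 0.05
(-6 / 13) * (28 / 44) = -0.29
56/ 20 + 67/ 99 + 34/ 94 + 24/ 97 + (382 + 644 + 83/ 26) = 60626906099/ 58674330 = 1033.28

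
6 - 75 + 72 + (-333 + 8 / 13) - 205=-534.38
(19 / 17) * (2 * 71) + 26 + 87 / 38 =120799 / 646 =187.00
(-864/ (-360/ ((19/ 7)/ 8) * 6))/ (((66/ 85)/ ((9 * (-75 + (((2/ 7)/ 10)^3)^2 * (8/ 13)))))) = -157886127804693/ 1338257375000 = -117.98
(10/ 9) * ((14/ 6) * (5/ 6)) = 175/ 81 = 2.16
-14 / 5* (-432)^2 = -2612736 / 5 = -522547.20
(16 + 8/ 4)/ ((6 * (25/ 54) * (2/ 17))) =1377/ 25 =55.08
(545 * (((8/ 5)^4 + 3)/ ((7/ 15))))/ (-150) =-92977/ 1250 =-74.38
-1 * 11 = -11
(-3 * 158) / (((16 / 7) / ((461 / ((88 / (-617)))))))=471880983 / 704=670285.49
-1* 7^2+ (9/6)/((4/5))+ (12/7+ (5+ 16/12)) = -6565/168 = -39.08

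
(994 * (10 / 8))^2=6175225 / 4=1543806.25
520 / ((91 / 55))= 2200 / 7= 314.29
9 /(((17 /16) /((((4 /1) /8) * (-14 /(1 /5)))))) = -5040 /17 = -296.47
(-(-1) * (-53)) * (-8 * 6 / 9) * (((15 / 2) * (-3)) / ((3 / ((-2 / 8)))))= 530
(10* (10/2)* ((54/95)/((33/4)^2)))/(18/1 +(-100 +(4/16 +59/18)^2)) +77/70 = 2267184727/2072387570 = 1.09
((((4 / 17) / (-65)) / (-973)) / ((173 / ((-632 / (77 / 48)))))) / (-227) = 121344 / 3251155963055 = 0.00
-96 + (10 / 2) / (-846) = -81221 / 846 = -96.01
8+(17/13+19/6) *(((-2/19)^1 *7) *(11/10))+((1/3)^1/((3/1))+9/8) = 498799/88920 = 5.61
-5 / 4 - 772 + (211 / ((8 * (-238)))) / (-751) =-1105673057 / 1429904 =-773.25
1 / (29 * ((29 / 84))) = 84 / 841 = 0.10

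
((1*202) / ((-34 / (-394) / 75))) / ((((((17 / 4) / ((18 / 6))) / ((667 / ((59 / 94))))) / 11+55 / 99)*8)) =9262703137050 / 234541673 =39492.78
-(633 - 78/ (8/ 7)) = -2259/ 4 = -564.75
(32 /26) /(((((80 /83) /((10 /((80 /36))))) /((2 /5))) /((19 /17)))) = 14193 /5525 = 2.57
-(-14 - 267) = 281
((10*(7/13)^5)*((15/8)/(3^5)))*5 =2100875/120298932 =0.02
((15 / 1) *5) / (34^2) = 75 / 1156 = 0.06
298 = 298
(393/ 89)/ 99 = 131/ 2937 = 0.04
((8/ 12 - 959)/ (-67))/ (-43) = -2875/ 8643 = -0.33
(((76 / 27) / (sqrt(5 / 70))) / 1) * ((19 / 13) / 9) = 1.71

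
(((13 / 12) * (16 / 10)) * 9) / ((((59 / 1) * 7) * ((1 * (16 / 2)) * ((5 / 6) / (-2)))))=-117 / 10325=-0.01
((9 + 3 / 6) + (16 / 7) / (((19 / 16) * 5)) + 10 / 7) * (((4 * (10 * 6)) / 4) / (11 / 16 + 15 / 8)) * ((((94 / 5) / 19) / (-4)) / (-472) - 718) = -20255314998 / 106495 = -190199.68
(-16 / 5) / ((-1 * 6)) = 8 / 15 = 0.53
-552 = -552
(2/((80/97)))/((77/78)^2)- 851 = -50308253/59290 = -848.51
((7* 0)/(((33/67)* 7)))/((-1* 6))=0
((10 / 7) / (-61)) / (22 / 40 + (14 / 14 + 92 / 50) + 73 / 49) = -7000 / 1458571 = -0.00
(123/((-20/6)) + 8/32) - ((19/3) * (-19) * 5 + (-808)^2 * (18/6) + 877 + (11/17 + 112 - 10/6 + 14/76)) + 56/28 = -37965674807/19380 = -1959013.15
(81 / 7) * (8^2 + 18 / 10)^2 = 1252503 / 25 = 50100.12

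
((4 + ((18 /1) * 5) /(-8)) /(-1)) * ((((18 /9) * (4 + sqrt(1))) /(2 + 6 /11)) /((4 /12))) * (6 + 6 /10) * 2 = 31581 /28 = 1127.89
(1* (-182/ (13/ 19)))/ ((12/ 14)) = -931/ 3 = -310.33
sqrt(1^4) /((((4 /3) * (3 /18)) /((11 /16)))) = 99 /32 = 3.09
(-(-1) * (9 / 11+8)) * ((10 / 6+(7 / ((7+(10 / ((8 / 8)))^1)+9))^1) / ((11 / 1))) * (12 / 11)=29294 / 17303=1.69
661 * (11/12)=605.92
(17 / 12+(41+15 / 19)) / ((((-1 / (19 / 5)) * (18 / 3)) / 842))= -4147271 / 180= -23040.39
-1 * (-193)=193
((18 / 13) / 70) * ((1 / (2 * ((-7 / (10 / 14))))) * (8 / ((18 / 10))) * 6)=-120 / 4459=-0.03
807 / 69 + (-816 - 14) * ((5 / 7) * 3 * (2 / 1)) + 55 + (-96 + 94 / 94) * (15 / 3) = -638437 / 161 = -3965.45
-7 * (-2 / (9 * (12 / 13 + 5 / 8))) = 208 / 207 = 1.00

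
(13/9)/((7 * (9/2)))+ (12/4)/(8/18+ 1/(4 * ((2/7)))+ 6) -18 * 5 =-26756636/298809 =-89.54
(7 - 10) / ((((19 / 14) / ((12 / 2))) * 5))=-252 / 95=-2.65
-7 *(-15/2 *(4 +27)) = 1627.50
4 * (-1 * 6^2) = -144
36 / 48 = 3 / 4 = 0.75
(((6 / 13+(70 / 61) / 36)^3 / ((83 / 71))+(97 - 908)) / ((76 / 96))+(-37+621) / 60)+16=-954115153801259701 / 955493051661135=-998.56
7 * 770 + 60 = 5450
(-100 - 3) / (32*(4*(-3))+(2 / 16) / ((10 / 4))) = 2060 / 7679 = 0.27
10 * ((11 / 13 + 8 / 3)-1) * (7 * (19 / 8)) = 32585 / 78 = 417.76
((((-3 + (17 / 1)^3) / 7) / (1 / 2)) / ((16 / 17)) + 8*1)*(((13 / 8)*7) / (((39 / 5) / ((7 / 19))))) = 805.13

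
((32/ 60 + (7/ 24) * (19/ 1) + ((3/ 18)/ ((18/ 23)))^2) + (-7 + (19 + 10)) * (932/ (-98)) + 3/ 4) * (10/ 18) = -578263369/ 5143824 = -112.42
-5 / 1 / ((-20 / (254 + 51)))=76.25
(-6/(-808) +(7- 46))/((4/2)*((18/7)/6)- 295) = 110271/831836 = 0.13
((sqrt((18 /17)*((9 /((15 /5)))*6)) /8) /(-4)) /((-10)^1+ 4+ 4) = 9*sqrt(17) /544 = 0.07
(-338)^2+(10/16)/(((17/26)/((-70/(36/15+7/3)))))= 275750891/2414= 114229.86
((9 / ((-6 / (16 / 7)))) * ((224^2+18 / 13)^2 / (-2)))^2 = 26071618048985614208903424 / 1399489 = 18629384045880756625.38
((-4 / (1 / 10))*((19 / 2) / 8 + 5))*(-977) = 483615 / 2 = 241807.50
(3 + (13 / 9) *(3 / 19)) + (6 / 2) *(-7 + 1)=-842 / 57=-14.77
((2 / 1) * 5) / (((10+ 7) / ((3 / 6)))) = 5 / 17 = 0.29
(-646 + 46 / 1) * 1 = -600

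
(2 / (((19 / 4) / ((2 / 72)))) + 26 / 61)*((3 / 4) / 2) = 571 / 3477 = 0.16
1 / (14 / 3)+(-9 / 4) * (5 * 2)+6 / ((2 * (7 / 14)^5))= 516 / 7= 73.71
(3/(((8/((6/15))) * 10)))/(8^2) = 3/12800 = 0.00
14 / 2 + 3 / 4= 31 / 4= 7.75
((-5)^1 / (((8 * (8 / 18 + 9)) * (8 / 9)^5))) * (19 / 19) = -531441 / 4456448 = -0.12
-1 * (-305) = 305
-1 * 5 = -5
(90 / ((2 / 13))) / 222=195 / 74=2.64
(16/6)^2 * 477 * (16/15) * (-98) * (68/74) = -180834304/555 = -325827.57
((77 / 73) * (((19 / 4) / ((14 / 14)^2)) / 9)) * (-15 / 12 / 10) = -1463 / 21024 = -0.07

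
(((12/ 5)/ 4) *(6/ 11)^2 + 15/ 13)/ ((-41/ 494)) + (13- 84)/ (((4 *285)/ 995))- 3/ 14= -3097302617/ 39588780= -78.24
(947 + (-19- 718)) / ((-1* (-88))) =105 / 44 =2.39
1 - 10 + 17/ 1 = 8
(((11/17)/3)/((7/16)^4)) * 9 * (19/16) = 2568192/40817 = 62.92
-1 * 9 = -9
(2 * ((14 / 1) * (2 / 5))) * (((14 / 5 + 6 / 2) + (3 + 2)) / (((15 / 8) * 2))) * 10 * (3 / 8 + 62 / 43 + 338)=117832176 / 1075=109611.33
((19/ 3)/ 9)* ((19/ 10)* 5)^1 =361/ 54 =6.69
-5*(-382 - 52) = 2170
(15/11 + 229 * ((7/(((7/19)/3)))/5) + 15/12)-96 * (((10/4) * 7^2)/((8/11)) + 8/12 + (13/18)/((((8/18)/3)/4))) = -3408413/220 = -15492.79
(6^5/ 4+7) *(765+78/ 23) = 34480023/ 23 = 1499131.43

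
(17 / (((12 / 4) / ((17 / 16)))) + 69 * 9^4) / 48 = 9431.56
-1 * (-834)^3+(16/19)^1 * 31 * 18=11021789304/19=580094173.89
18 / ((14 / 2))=18 / 7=2.57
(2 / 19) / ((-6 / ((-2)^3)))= 8 / 57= 0.14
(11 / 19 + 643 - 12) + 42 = 12798 / 19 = 673.58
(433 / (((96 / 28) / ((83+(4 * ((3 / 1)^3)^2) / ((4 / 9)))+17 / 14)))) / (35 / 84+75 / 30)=40283289 / 140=287737.78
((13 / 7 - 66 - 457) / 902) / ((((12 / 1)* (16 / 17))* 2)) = -323 / 12628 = -0.03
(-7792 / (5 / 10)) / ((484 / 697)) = -2715512 / 121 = -22442.25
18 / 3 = 6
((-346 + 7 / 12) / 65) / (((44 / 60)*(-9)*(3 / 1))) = 4145 / 15444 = 0.27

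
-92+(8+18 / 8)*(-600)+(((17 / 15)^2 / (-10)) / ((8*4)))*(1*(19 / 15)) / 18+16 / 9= -121309925491 / 19440000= -6240.22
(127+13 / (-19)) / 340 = 120 / 323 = 0.37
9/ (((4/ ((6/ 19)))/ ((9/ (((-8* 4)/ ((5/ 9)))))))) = -135/ 1216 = -0.11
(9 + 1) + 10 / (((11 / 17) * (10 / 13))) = 331 / 11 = 30.09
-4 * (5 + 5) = -40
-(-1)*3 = 3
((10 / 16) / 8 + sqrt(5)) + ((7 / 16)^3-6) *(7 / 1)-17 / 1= -238943 / 4096 + sqrt(5)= -56.10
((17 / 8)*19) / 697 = 19 / 328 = 0.06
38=38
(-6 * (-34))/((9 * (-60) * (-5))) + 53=11942/225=53.08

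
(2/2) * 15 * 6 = 90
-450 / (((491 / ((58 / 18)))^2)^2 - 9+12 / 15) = -795691125 / 953314082022542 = -0.00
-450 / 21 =-150 / 7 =-21.43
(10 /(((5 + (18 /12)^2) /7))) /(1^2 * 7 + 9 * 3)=140 /493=0.28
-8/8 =-1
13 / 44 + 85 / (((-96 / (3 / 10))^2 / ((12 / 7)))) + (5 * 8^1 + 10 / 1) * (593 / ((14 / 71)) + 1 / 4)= 59286069041 / 394240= 150380.65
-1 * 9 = -9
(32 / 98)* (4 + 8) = 192 / 49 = 3.92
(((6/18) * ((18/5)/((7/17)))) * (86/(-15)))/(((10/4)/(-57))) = 380.96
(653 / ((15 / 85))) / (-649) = -11101 / 1947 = -5.70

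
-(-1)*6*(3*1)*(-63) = -1134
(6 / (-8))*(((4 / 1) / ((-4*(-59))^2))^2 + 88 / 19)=-51183732921 / 14734710976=-3.47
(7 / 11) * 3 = 21 / 11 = 1.91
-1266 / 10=-633 / 5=-126.60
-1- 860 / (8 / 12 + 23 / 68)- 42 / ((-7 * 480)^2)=-9442675241 / 11020800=-856.80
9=9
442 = 442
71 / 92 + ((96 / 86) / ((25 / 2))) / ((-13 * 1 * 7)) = 6936743 / 8999900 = 0.77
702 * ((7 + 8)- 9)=4212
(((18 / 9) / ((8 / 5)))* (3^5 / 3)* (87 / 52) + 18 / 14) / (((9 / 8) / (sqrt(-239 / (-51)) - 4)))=-55226 / 91 + 27613* sqrt(12189) / 9282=-278.44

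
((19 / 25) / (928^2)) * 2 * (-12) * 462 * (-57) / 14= 107217 / 2691200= 0.04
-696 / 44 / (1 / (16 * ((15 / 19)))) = -41760 / 209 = -199.81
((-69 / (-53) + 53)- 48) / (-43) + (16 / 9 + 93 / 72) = 2.92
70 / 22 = 35 / 11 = 3.18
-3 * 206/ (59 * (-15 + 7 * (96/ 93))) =19158/ 14219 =1.35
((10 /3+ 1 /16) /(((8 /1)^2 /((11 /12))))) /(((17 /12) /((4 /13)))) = 1793 /169728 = 0.01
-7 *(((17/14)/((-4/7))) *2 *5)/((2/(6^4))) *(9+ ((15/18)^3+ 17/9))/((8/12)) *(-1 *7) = -92850345/8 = -11606293.12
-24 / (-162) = 4 / 27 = 0.15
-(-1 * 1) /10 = 1 /10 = 0.10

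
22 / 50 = 11 / 25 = 0.44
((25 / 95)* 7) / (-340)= -7 / 1292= -0.01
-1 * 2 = -2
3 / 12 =1 / 4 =0.25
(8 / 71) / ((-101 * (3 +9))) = -2 / 21513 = -0.00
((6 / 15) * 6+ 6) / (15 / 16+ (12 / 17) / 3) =11424 / 1595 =7.16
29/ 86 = 0.34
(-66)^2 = 4356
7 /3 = 2.33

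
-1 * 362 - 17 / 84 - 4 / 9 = -91387 / 252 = -362.65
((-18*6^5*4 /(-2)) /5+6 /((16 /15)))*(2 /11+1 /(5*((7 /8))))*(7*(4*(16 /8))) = 353874654 /275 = 1286816.92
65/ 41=1.59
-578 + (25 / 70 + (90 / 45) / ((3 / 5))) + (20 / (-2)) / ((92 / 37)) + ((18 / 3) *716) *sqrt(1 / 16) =239408 / 483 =495.67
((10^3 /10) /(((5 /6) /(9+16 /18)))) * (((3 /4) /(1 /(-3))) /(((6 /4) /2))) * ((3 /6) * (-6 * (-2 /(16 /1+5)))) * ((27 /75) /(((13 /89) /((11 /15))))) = -4182288 /2275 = -1838.37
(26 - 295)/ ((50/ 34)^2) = -77741/ 625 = -124.39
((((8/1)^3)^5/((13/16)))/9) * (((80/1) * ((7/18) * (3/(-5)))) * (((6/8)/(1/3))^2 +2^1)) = -222646706578128896/351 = -634321101362190.59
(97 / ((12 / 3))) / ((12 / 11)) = 1067 / 48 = 22.23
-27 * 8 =-216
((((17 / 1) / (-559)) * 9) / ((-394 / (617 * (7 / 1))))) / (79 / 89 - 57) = -58811823 / 1099908524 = -0.05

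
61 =61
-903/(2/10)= -4515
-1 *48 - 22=-70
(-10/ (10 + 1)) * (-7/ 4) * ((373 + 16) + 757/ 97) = 673575/ 1067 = 631.28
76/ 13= 5.85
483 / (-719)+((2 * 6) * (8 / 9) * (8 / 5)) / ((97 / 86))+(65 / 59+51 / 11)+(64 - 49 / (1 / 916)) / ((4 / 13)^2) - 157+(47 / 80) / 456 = -260641130116836093 / 550400597120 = -473548.05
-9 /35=-0.26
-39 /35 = -1.11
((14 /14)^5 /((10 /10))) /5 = 1 /5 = 0.20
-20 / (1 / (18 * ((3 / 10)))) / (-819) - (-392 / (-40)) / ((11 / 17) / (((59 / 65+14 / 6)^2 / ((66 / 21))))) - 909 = -154512019579 / 161035875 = -959.49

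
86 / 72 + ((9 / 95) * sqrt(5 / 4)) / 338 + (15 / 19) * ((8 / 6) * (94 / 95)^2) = 2.23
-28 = -28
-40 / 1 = -40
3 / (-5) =-3 / 5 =-0.60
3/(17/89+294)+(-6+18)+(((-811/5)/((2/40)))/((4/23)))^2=9109966945310/26183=347934421.01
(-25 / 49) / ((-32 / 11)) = 275 / 1568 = 0.18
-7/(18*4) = -7/72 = -0.10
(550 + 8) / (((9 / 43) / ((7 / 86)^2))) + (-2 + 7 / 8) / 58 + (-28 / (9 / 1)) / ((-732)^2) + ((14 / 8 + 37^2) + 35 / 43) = 8354071633549 / 6013552752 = 1389.21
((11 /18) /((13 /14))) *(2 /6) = 77 /351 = 0.22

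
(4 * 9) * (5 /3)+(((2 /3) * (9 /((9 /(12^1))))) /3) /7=1268 /21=60.38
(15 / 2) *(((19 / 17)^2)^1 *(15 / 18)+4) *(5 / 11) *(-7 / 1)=-1529675 / 12716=-120.30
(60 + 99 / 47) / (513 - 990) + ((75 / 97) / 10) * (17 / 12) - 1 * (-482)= 2795021293 / 5799048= 481.98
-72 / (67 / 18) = -1296 / 67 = -19.34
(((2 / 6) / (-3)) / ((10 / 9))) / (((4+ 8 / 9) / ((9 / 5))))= -81 / 2200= -0.04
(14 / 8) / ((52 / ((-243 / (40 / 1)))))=-1701 / 8320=-0.20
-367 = -367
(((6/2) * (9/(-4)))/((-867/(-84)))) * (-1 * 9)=1701/289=5.89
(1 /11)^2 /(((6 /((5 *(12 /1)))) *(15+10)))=2 /605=0.00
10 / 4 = 2.50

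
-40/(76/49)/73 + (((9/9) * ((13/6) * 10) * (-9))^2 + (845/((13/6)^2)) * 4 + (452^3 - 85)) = 128136701826/1387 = 92384067.65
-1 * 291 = -291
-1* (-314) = 314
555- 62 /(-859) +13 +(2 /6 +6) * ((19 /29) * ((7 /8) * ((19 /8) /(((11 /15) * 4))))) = 40056124571 /70149376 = 571.01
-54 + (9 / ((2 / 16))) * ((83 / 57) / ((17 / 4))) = -9474 / 323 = -29.33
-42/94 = -21/47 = -0.45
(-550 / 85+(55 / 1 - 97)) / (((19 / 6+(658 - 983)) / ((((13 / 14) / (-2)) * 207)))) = -14.47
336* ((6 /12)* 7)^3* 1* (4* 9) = 518616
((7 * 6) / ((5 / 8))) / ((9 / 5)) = 112 / 3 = 37.33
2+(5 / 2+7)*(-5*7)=-661 / 2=-330.50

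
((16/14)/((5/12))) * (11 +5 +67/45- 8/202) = 2537824/53025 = 47.86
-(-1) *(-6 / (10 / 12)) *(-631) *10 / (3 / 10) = 151440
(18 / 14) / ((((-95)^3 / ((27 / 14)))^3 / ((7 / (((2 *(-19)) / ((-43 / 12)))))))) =-2539107 / 262869465803217875000000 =-0.00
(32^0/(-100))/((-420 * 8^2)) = 0.00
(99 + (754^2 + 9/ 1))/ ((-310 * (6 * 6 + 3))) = -284312/ 6045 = -47.03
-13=-13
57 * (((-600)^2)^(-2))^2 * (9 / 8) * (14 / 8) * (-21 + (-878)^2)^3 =60923275308163711051 / 19906560000000000000000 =0.00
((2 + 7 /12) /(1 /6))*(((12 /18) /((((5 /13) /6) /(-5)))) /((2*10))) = -403 /10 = -40.30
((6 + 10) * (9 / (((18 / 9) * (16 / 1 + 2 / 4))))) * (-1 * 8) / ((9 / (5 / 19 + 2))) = -8.78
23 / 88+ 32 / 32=111 / 88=1.26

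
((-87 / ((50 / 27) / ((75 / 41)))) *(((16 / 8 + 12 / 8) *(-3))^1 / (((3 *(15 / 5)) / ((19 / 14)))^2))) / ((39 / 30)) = 471105 / 29848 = 15.78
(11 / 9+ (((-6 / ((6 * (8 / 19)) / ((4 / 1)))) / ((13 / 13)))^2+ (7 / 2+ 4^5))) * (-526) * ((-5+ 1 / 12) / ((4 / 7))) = 4375499177 / 864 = 5064235.16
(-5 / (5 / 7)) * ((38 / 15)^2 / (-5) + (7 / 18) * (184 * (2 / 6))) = -533176 / 3375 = -157.98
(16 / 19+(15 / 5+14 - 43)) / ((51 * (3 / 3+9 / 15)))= -1195 / 3876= -0.31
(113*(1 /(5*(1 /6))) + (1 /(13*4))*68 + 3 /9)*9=80286 /65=1235.17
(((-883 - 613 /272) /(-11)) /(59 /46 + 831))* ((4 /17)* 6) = 16614441 /121708015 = 0.14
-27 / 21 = -1.29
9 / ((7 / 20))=180 / 7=25.71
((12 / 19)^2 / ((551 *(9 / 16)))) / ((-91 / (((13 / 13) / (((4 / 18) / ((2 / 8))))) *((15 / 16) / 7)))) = -270 / 126706307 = -0.00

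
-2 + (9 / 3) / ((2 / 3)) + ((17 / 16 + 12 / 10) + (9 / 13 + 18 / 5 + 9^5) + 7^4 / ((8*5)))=61482803 / 1040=59118.08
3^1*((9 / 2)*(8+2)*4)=540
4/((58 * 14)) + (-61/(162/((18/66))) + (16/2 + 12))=2399851/120582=19.90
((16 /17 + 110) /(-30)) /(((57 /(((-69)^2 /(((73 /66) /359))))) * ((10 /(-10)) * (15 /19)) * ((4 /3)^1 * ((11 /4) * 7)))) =1074516438 /217175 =4947.70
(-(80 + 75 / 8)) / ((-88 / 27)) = 1755 / 64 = 27.42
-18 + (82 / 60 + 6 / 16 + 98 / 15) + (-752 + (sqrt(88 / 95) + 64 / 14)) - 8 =-214243 / 280 + 2*sqrt(2090) / 95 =-764.19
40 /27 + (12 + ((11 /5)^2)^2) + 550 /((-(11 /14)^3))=-2239890353 /2041875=-1096.98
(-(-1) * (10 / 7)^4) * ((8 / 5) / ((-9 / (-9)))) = 16000 / 2401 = 6.66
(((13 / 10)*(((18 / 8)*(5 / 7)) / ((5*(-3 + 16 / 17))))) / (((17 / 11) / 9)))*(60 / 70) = -34749 / 34300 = -1.01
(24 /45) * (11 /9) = 0.65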